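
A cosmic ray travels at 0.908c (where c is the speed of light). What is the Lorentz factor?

v/c = 0.908, so (v/c)² = 0.824464
1 - (v/c)² = 0.175536
γ = 1/√(0.175536) = 2.387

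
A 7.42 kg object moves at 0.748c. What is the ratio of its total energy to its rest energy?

E = γmc², E₀ = mc²
E/E₀ = γ = 1/√(1 - 0.748²) = 1.507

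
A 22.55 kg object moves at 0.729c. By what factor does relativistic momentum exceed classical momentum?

p_rel = γmv, p_class = mv
Ratio = γ = 1/√(1 - 0.729²) = 1.461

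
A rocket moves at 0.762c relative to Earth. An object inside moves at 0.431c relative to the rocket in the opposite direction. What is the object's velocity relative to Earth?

Object's velocity in rocket frame is u' = -0.431c
u = (u' + v)/(1 + u'v/c²) = (v - 0.431)/(1 - 0.431·v/c²)
Numerator: 0.762 - 0.431 = 0.331
Denominator: 1 - 0.328422 = 0.671578
u = 0.331/0.671578 = 0.4929c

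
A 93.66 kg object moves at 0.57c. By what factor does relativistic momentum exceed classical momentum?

p_rel = γmv, p_class = mv
Ratio = γ = 1/√(1 - 0.57²) = 1.217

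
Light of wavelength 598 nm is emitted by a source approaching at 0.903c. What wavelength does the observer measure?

β = 0.903
Wavelength Doppler factor = √(0.097/1.903) = √(0.05097) = 0.2258
λ_obs = 598 × 0.2258 = 135.0 nm (blueshift)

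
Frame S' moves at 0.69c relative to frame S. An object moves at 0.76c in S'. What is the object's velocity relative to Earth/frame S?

u = (u' + v)/(1 + u'v/c²)
Numerator: 0.76 + 0.69 = 1.45
Denominator: 1 + 0.5244 = 1.5244
u = 1.45/1.5244 = 0.9512c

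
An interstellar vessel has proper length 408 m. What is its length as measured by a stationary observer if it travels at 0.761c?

Proper length L₀ = 408 m
γ = 1/√(1 - 0.761²) = 1.5414
L = L₀/γ = 408/1.5414 = 264.7 m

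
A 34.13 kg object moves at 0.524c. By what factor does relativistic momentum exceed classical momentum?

p_rel = γmv, p_class = mv
Ratio = γ = 1/√(1 - 0.524²) = 1.174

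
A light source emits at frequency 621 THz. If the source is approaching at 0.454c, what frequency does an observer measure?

β = v/c = 0.454
(1+β)/(1-β) = 1.454/0.546 = 2.663
Doppler factor = √(2.663) = 1.632
f_obs = 621 × 1.632 = 1013 THz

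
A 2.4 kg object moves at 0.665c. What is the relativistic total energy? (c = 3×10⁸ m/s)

γ = 1/√(1 - 0.665²) = 1.339
mc² = 2.4 × (3×10⁸)² = 2.160×10¹⁷ J
E = γmc² = 1.339 × 2.160×10¹⁷ = 2.892×10¹⁷ J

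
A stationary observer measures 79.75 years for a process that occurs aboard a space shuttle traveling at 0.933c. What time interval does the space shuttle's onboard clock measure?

Dilated time Δt = 79.75 years
γ = 1/√(1 - 0.933²) = 2.779
Δt₀ = Δt/γ = 79.75/2.779 = 28.70 years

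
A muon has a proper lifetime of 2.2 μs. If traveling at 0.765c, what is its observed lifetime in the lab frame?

Proper lifetime τ₀ = 2.2 μs
γ = 1/√(1 - 0.765²) = 1.5527
τ = γτ₀ = 1.5527 × 2.2 μs = 3.416 μs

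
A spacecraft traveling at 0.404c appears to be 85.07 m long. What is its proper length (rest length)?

Contracted length L = 85.07 m
γ = 1/√(1 - 0.404²) = 1.0932
L₀ = γL = 1.0932 × 85.07 = 93.00 m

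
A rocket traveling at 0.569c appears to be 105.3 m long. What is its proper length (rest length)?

Contracted length L = 105.3 m
γ = 1/√(1 - 0.569²) = 1.216
L₀ = γL = 1.216 × 105.3 = 128.0 m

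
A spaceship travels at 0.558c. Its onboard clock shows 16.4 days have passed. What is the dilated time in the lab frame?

Proper time Δt₀ = 16.4 days
γ = 1/√(1 - 0.558²) = 1.205
Δt = γΔt₀ = 1.205 × 16.4 = 19.76 days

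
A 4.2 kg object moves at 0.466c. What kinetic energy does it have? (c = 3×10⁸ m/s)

γ = 1/√(1 - 0.466²) = 1.1302
γ - 1 = 0.1302
KE = (γ-1)mc² = 0.1302 × 4.2 × (3×10⁸)² = 4.922×10¹⁶ J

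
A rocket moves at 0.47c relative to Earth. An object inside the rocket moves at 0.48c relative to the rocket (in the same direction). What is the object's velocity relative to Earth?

u = (u' + v)/(1 + u'v/c²)
Numerator: 0.48 + 0.47 = 0.95
Denominator: 1 + 0.2256 = 1.2256
u = 0.95/1.2256 = 0.7751c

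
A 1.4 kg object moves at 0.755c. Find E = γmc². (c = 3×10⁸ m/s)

γ = 1/√(1 - 0.755²) = 1.525
mc² = 1.4 × (3×10⁸)² = 1.260×10¹⁷ J
E = γmc² = 1.525 × 1.260×10¹⁷ = 1.922×10¹⁷ J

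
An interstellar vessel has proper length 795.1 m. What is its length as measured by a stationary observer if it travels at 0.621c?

Proper length L₀ = 795.1 m
γ = 1/√(1 - 0.621²) = 1.2758
L = L₀/γ = 795.1/1.2758 = 623.2 m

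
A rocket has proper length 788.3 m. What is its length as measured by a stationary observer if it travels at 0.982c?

Proper length L₀ = 788.3 m
γ = 1/√(1 - 0.982²) = 5.294
L = L₀/γ = 788.3/5.294 = 148.9 m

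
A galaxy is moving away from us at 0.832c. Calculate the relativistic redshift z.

β = 0.832
(1+β)/(1-β) = 1.832/0.168 = 10.90
√(10.90) = 3.302
z = 3.302 - 1 = 2.302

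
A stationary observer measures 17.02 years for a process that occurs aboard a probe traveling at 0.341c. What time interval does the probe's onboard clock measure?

Dilated time Δt = 17.02 years
γ = 1/√(1 - 0.341²) = 1.064
Δt₀ = Δt/γ = 17.02/1.064 = 16.00 years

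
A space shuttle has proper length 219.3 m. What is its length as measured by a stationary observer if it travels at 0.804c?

Proper length L₀ = 219.3 m
γ = 1/√(1 - 0.804²) = 1.682
L = L₀/γ = 219.3/1.682 = 130.4 m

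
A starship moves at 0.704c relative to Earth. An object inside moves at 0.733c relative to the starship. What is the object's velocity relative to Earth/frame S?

u = (u' + v)/(1 + u'v/c²)
Numerator: 0.733 + 0.704 = 1.437
Denominator: 1 + 0.516032 = 1.516032
u = 1.437/1.516032 = 0.9479c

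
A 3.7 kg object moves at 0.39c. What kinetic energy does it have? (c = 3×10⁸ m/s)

γ = 1/√(1 - 0.39²) = 1.085995
γ - 1 = 0.085995
KE = (γ-1)mc² = 0.085995 × 3.7 × (3×10⁸)² = 2.864×10¹⁶ J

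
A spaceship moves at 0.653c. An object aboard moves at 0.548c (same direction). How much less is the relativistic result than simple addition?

Classical: u' + v = 0.548 + 0.653 = 1.201c
Relativistic: u = (0.548 + 0.653)/(1 + 0.357844) = 1.201/1.357844 = 0.8845c
Difference: 1.201 - 0.8845 = 0.3165c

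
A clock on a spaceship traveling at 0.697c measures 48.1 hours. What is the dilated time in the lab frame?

Proper time Δt₀ = 48.1 hours
γ = 1/√(1 - 0.697²) = 1.3946
Δt = γΔt₀ = 1.3946 × 48.1 = 67.08 hours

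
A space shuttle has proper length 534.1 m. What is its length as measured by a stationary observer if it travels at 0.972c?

Proper length L₀ = 534.1 m
γ = 1/√(1 - 0.972²) = 4.256
L = L₀/γ = 534.1/4.256 = 125.5 m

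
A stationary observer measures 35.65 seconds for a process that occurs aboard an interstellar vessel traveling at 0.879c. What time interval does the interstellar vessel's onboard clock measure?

Dilated time Δt = 35.65 seconds
γ = 1/√(1 - 0.879²) = 2.097
Δt₀ = Δt/γ = 35.65/2.097 = 17.00 seconds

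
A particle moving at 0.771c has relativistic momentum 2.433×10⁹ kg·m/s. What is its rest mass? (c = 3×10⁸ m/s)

γ = 1/√(1 - 0.771²) = 1.5703
v = 0.771 × 3×10⁸ = 2.313×10⁸ m/s
m = p/(γv) = 2.433×10⁹/(1.5703 × 2.313×10⁸) = 6.699 kg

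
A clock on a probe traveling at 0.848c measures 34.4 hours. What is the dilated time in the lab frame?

Proper time Δt₀ = 34.4 hours
γ = 1/√(1 - 0.848²) = 1.887
Δt = γΔt₀ = 1.887 × 34.4 = 64.91 hours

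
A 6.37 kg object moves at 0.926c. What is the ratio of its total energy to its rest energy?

E = γmc², E₀ = mc²
E/E₀ = γ = 1/√(1 - 0.926²) = 2.649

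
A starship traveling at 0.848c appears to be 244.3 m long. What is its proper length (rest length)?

Contracted length L = 244.3 m
γ = 1/√(1 - 0.848²) = 1.8868
L₀ = γL = 1.8868 × 244.3 = 460.9 m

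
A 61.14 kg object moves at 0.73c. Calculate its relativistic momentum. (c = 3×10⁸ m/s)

γ = 1/√(1 - 0.73²) = 1.463
v = 0.73 × 3×10⁸ = 2.190×10⁸ m/s
p = γmv = 1.463 × 61.14 × 2.190×10⁸ = 1.959×10¹⁰ kg·m/s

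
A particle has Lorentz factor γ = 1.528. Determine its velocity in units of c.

From γ = 1/√(1 - v²/c²):
1/γ² = 1/1.528² = 0.4283
v²/c² = 1 - 0.4283 = 0.5717
v/c = √(0.5717) = 0.7561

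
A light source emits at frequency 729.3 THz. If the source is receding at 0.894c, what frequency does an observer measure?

β = v/c = 0.894
(1-β)/(1+β) = 0.106/1.894 = 0.055966
Doppler factor = √(0.055966) = 0.23657
f_obs = 729.3 × 0.23657 = 172.5 THz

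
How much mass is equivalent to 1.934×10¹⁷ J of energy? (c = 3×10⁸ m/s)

From E = mc², we get m = E/c²
c² = (3×10⁸)² = 9×10¹⁶ m²/s²
m = 1.934×10¹⁷ / 9×10¹⁶ = 2.149 kg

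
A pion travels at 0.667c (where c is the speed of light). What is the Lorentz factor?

v/c = 0.667, so (v/c)² = 0.444889
1 - (v/c)² = 0.555111
γ = 1/√(0.555111) = 1.342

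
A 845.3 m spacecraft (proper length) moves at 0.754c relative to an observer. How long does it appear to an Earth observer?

Proper length L₀ = 845.3 m
γ = 1/√(1 - 0.754²) = 1.52236
L = L₀/γ = 845.3/1.52236 = 555.3 m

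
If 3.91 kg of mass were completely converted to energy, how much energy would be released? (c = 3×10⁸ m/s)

Using E = mc²:
c² = (3×10⁸)² = 9×10¹⁶ m²/s²
E = 3.91 × 9×10¹⁶ = 3.519×10¹⁷ J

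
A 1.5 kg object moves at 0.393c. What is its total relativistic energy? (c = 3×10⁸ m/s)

γ = 1/√(1 - 0.393²) = 1.0875
mc² = 1.5 × (3×10⁸)² = 1.350×10¹⁷ J
E = γmc² = 1.0875 × 1.350×10¹⁷ = 1.468×10¹⁷ J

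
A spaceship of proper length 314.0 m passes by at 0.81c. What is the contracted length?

Proper length L₀ = 314.0 m
γ = 1/√(1 - 0.81²) = 1.7052
L = L₀/γ = 314.0/1.7052 = 184.1 m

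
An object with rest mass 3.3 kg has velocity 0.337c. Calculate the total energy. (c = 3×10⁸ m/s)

γ = 1/√(1 - 0.337²) = 1.06213
mc² = 3.3 × (3×10⁸)² = 2.970×10¹⁷ J
E = γmc² = 1.06213 × 2.970×10¹⁷ = 3.155×10¹⁷ J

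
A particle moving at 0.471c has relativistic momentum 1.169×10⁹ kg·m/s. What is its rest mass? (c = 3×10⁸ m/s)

γ = 1/√(1 - 0.471²) = 1.1336
v = 0.471 × 3×10⁸ = 1.413×10⁸ m/s
m = p/(γv) = 1.169×10⁹/(1.1336 × 1.413×10⁸) = 7.298 kg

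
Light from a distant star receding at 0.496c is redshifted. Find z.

β = 0.496
(1+β)/(1-β) = 1.496/0.504 = 2.9683
√(2.9683) = 1.7229
z = 1.7229 - 1 = 0.7229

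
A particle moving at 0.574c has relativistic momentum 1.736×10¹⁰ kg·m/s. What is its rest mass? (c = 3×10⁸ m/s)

γ = 1/√(1 - 0.574²) = 1.2212
v = 0.574 × 3×10⁸ = 1.722×10⁸ m/s
m = p/(γv) = 1.736×10¹⁰/(1.2212 × 1.722×10⁸) = 82.55 kg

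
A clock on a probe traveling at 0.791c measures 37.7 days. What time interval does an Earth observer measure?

Proper time Δt₀ = 37.7 days
γ = 1/√(1 - 0.791²) = 1.6345
Δt = γΔt₀ = 1.6345 × 37.7 = 61.62 days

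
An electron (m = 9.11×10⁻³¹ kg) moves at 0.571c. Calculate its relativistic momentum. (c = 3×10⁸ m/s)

γ = 1/√(1 - 0.571²) = 1.218
v = 0.571 × 3×10⁸ = 1.713×10⁸ m/s
p = γmv = 1.218 × 9.11×10⁻³¹ × 1.713×10⁸ = 1.901×10⁻²² kg·m/s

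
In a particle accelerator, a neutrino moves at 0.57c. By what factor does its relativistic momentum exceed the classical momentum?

p_rel = γmv, p_class = mv
Ratio = γ = 1/√(1 - 0.57²)
= 1/√(0.6751) = 1.217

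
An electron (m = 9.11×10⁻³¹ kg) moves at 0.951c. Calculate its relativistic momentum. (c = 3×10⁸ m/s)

γ = 1/√(1 - 0.951²) = 3.2342
v = 0.951 × 3×10⁸ = 2.853×10⁸ m/s
p = γmv = 3.2342 × 9.11×10⁻³¹ × 2.853×10⁸ = 8.406×10⁻²² kg·m/s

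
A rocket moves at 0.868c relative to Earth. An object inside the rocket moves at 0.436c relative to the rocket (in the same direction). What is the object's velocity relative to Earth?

u = (u' + v)/(1 + u'v/c²)
Numerator: 0.436 + 0.868 = 1.304
Denominator: 1 + 0.378448 = 1.378448
u = 1.304/1.378448 = 0.9460c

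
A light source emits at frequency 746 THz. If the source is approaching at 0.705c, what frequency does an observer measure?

β = v/c = 0.705
(1+β)/(1-β) = 1.705/0.295 = 5.780
Doppler factor = √(5.780) = 2.404
f_obs = 746 × 2.404 = 1793 THz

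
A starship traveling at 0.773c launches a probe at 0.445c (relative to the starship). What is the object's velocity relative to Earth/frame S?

u = (u' + v)/(1 + u'v/c²)
Numerator: 0.445 + 0.773 = 1.218
Denominator: 1 + 0.343985 = 1.343985
u = 1.218/1.343985 = 0.9063c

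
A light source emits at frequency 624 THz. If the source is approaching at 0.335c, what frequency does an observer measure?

β = v/c = 0.335
(1+β)/(1-β) = 1.335/0.665 = 2.0075
Doppler factor = √(2.0075) = 1.4169
f_obs = 624 × 1.4169 = 884.1 THz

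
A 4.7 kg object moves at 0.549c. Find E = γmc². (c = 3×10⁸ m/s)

γ = 1/√(1 - 0.549²) = 1.1964
mc² = 4.7 × (3×10⁸)² = 4.230×10¹⁷ J
E = γmc² = 1.1964 × 4.230×10¹⁷ = 5.061×10¹⁷ J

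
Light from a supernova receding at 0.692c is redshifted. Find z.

β = 0.692
(1+β)/(1-β) = 1.692/0.308 = 5.494
√(5.494) = 2.344
z = 2.344 - 1 = 1.344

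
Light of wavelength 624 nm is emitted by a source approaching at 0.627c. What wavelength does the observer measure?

β = 0.627
Wavelength Doppler factor = √(0.373/1.627) = √(0.22926) = 0.4788
λ_obs = 624 × 0.4788 = 298.8 nm (blueshift)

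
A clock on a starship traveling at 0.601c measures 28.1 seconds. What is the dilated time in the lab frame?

Proper time Δt₀ = 28.1 seconds
γ = 1/√(1 - 0.601²) = 1.2512
Δt = γΔt₀ = 1.2512 × 28.1 = 35.16 seconds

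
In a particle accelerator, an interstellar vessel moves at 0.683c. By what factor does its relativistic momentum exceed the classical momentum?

p_rel = γmv, p_class = mv
Ratio = γ = 1/√(1 - 0.683²)
= 1/√(0.533511) = 1.369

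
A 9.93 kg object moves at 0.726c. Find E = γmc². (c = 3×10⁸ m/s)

γ = 1/√(1 - 0.726²) = 1.4541
mc² = 9.93 × (3×10⁸)² = 8.937×10¹⁷ J
E = γmc² = 1.4541 × 8.937×10¹⁷ = 1.300×10¹⁸ J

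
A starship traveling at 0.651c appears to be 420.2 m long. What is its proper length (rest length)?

Contracted length L = 420.2 m
γ = 1/√(1 - 0.651²) = 1.3174
L₀ = γL = 1.3174 × 420.2 = 553.6 m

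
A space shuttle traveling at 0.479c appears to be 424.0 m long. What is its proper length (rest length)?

Contracted length L = 424.0 m
γ = 1/√(1 - 0.479²) = 1.1392
L₀ = γL = 1.1392 × 424.0 = 483.0 m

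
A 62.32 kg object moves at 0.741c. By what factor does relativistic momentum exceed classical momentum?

p_rel = γmv, p_class = mv
Ratio = γ = 1/√(1 - 0.741²) = 1.489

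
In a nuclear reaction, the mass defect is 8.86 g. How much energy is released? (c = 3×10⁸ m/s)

Convert mass defect: Δm = 8.86 g = 0.00886 kg
E = Δm·c² = 0.00886 × (3×10⁸)²
= 0.00886 × 9×10¹⁶ = 7.974×10¹⁴ J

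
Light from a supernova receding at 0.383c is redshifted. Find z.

β = 0.383
(1+β)/(1-β) = 1.383/0.617 = 2.2415
√(2.2415) = 1.4972
z = 1.4972 - 1 = 0.4972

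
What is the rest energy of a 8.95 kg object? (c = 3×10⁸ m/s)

c² = (3×10⁸)² = 9.000×10¹⁶ m²/s²
E₀ = mc² = 8.95 × 9.000×10¹⁶ = 8.055×10¹⁷ J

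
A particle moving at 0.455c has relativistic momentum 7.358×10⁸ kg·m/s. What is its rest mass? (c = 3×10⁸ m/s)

γ = 1/√(1 - 0.455²) = 1.123
v = 0.455 × 3×10⁸ = 1.365×10⁸ m/s
m = p/(γv) = 7.358×10⁸/(1.123 × 1.365×10⁸) = 4.800 kg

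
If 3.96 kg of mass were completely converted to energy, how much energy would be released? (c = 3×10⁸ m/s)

Using E = mc²:
c² = (3×10⁸)² = 9×10¹⁶ m²/s²
E = 3.96 × 9×10¹⁶ = 3.564×10¹⁷ J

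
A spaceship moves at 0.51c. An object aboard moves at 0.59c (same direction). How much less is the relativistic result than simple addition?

Classical: u' + v = 0.59 + 0.51 = 1.1c
Relativistic: u = (0.59 + 0.51)/(1 + 0.3009) = 1.1/1.3009 = 0.8456c
Difference: 1.1 - 0.8456 = 0.2544c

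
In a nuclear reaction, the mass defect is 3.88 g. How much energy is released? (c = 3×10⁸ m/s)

Convert mass defect: Δm = 3.88 g = 0.00388 kg
E = Δm·c² = 0.00388 × (3×10⁸)²
= 0.00388 × 9×10¹⁶ = 3.492×10¹⁴ J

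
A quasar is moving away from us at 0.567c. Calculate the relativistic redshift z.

β = 0.567
(1+β)/(1-β) = 1.567/0.433 = 3.619
√(3.619) = 1.9024
z = 1.9024 - 1 = 0.9024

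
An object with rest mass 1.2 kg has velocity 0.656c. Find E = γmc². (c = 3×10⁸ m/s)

γ = 1/√(1 - 0.656²) = 1.325
mc² = 1.2 × (3×10⁸)² = 1.080×10¹⁷ J
E = γmc² = 1.325 × 1.080×10¹⁷ = 1.431×10¹⁷ J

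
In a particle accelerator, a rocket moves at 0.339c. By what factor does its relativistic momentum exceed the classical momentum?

p_rel = γmv, p_class = mv
Ratio = γ = 1/√(1 - 0.339²)
= 1/√(0.885079) = 1.063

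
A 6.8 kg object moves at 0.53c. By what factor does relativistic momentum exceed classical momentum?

p_rel = γmv, p_class = mv
Ratio = γ = 1/√(1 - 0.53²) = 1.179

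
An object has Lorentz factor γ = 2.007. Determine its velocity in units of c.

From γ = 1/√(1 - v²/c²):
1/γ² = 1/2.007² = 0.2483
v²/c² = 1 - 0.2483 = 0.7517
v/c = √(0.7517) = 0.8670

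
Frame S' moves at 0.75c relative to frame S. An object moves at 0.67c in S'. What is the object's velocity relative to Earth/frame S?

u = (u' + v)/(1 + u'v/c²)
Numerator: 0.67 + 0.75 = 1.42
Denominator: 1 + 0.5025 = 1.5025
u = 1.42/1.5025 = 0.9451c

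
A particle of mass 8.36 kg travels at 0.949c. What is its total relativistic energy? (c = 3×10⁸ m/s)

γ = 1/√(1 - 0.949²) = 3.1718
mc² = 8.36 × (3×10⁸)² = 7.524×10¹⁷ J
E = γmc² = 3.1718 × 7.524×10¹⁷ = 2.386×10¹⁸ J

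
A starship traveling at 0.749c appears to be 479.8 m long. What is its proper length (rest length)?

Contracted length L = 479.8 m
γ = 1/√(1 - 0.749²) = 1.50927
L₀ = γL = 1.50927 × 479.8 = 724.1 m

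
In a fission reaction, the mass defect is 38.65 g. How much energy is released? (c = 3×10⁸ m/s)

Convert mass defect: Δm = 38.65 g = 0.03865 kg
E = Δm·c² = 0.03865 × (3×10⁸)²
= 0.03865 × 9×10¹⁶ = 3.479×10¹⁵ J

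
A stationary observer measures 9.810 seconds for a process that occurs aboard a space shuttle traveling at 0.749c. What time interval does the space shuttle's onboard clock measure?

Dilated time Δt = 9.810 seconds
γ = 1/√(1 - 0.749²) = 1.5093
Δt₀ = Δt/γ = 9.810/1.5093 = 6.500 seconds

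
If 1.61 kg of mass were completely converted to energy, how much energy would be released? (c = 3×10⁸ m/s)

Using E = mc²:
c² = (3×10⁸)² = 9×10¹⁶ m²/s²
E = 1.61 × 9×10¹⁶ = 1.449×10¹⁷ J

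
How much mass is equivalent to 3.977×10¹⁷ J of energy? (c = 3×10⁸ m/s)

From E = mc², we get m = E/c²
c² = (3×10⁸)² = 9×10¹⁶ m²/s²
m = 3.977×10¹⁷ / 9×10¹⁶ = 4.419 kg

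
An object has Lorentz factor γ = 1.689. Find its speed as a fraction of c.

From γ = 1/√(1 - v²/c²):
1/γ² = 1/1.689² = 0.3505
v²/c² = 1 - 0.3505 = 0.6495
v/c = √(0.6495) = 0.8059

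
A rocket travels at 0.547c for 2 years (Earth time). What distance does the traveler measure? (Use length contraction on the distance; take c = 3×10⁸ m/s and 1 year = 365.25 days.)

Earth distance: d = v × t = 0.547c × 2 yr = 1.0357×10¹⁶ m
γ = 1.1946
d' = d/γ = 1.0357×10¹⁶/1.1946 = 8.670×10¹⁵ m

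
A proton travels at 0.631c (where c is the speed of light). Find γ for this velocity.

v/c = 0.631, so (v/c)² = 0.398161
1 - (v/c)² = 0.601839
γ = 1/√(0.601839) = 1.289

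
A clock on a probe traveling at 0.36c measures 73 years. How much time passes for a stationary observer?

Proper time Δt₀ = 73 years
γ = 1/√(1 - 0.36²) = 1.0719
Δt = γΔt₀ = 1.0719 × 73 = 78.25 years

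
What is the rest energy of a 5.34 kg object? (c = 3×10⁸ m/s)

c² = (3×10⁸)² = 9.000×10¹⁶ m²/s²
E₀ = mc² = 5.34 × 9.000×10¹⁶ = 4.806×10¹⁷ J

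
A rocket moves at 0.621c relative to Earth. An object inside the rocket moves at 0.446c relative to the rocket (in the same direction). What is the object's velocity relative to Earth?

u = (u' + v)/(1 + u'v/c²)
Numerator: 0.446 + 0.621 = 1.067
Denominator: 1 + 0.276966 = 1.276966
u = 1.067/1.276966 = 0.8356c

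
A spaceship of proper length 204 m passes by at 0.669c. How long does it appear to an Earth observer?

Proper length L₀ = 204 m
γ = 1/√(1 - 0.669²) = 1.3454
L = L₀/γ = 204/1.3454 = 151.6 m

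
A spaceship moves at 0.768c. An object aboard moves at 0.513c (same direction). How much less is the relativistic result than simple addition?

Classical: u' + v = 0.513 + 0.768 = 1.281c
Relativistic: u = (0.513 + 0.768)/(1 + 0.393984) = 1.281/1.393984 = 0.9189c
Difference: 1.281 - 0.9189 = 0.3621c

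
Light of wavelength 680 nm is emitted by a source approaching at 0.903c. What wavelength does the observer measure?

β = 0.903
Wavelength Doppler factor = √(0.097/1.903) = √(0.05097) = 0.2258
λ_obs = 680 × 0.2258 = 153.5 nm (blueshift)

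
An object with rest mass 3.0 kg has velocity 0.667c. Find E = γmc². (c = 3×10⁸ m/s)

γ = 1/√(1 - 0.667²) = 1.3422
mc² = 3.0 × (3×10⁸)² = 2.700×10¹⁷ J
E = γmc² = 1.3422 × 2.700×10¹⁷ = 3.624×10¹⁷ J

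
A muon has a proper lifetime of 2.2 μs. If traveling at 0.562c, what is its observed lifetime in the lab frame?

Proper lifetime τ₀ = 2.2 μs
γ = 1/√(1 - 0.562²) = 1.209
τ = γτ₀ = 1.209 × 2.2 μs = 2.660 μs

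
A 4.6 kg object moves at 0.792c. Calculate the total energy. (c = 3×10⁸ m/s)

γ = 1/√(1 - 0.792²) = 1.638
mc² = 4.6 × (3×10⁸)² = 4.140×10¹⁷ J
E = γmc² = 1.638 × 4.140×10¹⁷ = 6.781×10¹⁷ J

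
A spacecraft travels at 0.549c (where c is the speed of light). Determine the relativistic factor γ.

v/c = 0.549, so (v/c)² = 0.301401
1 - (v/c)² = 0.698599
γ = 1/√(0.698599) = 1.196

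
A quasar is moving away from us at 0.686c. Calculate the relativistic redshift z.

β = 0.686
(1+β)/(1-β) = 1.686/0.314 = 5.369
√(5.369) = 2.317
z = 2.317 - 1 = 1.317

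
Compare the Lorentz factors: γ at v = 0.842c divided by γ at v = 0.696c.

γ₁ = 1/√(1 - 0.842²) = 1.854
γ₂ = 1/√(1 - 0.696²) = 1.393
γ₁/γ₂ = 1.854/1.393 = 1.331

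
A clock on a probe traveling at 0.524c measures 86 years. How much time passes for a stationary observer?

Proper time Δt₀ = 86 years
γ = 1/√(1 - 0.524²) = 1.174
Δt = γΔt₀ = 1.174 × 86 = 101.0 years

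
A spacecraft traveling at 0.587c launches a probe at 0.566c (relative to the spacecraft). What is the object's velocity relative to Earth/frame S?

u = (u' + v)/(1 + u'v/c²)
Numerator: 0.566 + 0.587 = 1.153
Denominator: 1 + 0.332242 = 1.332242
u = 1.153/1.332242 = 0.8655c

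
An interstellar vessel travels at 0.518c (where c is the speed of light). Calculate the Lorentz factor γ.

v/c = 0.518, so (v/c)² = 0.268324
1 - (v/c)² = 0.731676
γ = 1/√(0.731676) = 1.169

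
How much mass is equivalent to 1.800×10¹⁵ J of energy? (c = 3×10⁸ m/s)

From E = mc², we get m = E/c²
c² = (3×10⁸)² = 9×10¹⁶ m²/s²
m = 1.800×10¹⁵ / 9×10¹⁶ = 0.02000 kg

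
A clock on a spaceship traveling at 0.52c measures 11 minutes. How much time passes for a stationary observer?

Proper time Δt₀ = 11 minutes
γ = 1/√(1 - 0.52²) = 1.171
Δt = γΔt₀ = 1.171 × 11 = 12.88 minutes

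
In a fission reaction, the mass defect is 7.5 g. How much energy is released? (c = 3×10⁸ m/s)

Convert mass defect: Δm = 7.5 g = 0.0075 kg
E = Δm·c² = 0.0075 × (3×10⁸)²
= 0.0075 × 9×10¹⁶ = 6.750×10¹⁴ J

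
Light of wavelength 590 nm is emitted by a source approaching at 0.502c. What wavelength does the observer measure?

β = 0.502
Wavelength Doppler factor = √(0.498/1.502) = √(0.3316) = 0.5758
λ_obs = 590 × 0.5758 = 339.7 nm (blueshift)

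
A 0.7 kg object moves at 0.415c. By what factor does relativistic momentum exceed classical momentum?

p_rel = γmv, p_class = mv
Ratio = γ = 1/√(1 - 0.415²) = 1.099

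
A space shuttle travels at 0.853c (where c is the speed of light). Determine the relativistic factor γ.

v/c = 0.853, so (v/c)² = 0.727609
1 - (v/c)² = 0.272391
γ = 1/√(0.272391) = 1.916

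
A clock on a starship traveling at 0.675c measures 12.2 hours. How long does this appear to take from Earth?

Proper time Δt₀ = 12.2 hours
γ = 1/√(1 - 0.675²) = 1.35535
Δt = γΔt₀ = 1.35535 × 12.2 = 16.54 hours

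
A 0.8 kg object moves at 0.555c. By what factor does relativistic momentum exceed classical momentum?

p_rel = γmv, p_class = mv
Ratio = γ = 1/√(1 - 0.555²) = 1.202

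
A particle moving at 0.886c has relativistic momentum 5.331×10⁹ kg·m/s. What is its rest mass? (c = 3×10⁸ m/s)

γ = 1/√(1 - 0.886²) = 2.1566
v = 0.886 × 3×10⁸ = 2.658×10⁸ m/s
m = p/(γv) = 5.331×10⁹/(2.1566 × 2.658×10⁸) = 9.300 kg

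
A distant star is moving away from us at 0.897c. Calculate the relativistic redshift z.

β = 0.897
(1+β)/(1-β) = 1.897/0.103 = 18.42
√(18.42) = 4.292
z = 4.292 - 1 = 3.292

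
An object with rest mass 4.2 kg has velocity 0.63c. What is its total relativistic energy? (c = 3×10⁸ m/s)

γ = 1/√(1 - 0.63²) = 1.28767
mc² = 4.2 × (3×10⁸)² = 3.780×10¹⁷ J
E = γmc² = 1.28767 × 3.780×10¹⁷ = 4.867×10¹⁷ J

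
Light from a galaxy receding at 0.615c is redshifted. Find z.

β = 0.615
(1+β)/(1-β) = 1.615/0.385 = 4.195
√(4.195) = 2.048
z = 2.048 - 1 = 1.048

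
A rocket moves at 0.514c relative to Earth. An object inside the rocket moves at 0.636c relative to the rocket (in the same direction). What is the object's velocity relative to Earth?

u = (u' + v)/(1 + u'v/c²)
Numerator: 0.636 + 0.514 = 1.15
Denominator: 1 + 0.326904 = 1.326904
u = 1.15/1.326904 = 0.8667c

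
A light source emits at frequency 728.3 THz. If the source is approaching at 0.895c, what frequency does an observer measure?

β = v/c = 0.895
(1+β)/(1-β) = 1.895/0.105 = 18.048
Doppler factor = √(18.048) = 4.248
f_obs = 728.3 × 4.248 = 3094 THz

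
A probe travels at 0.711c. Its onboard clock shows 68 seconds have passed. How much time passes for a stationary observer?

Proper time Δt₀ = 68 seconds
γ = 1/√(1 - 0.711²) = 1.422
Δt = γΔt₀ = 1.422 × 68 = 96.70 seconds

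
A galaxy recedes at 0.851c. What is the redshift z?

β = 0.851
(1+β)/(1-β) = 1.851/0.149 = 12.423
√(12.423) = 3.525
z = 3.525 - 1 = 2.525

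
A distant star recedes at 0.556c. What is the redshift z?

β = 0.556
(1+β)/(1-β) = 1.556/0.444 = 3.505
√(3.505) = 1.872
z = 1.872 - 1 = 0.8720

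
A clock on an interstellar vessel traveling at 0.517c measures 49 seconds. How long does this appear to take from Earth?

Proper time Δt₀ = 49 seconds
γ = 1/√(1 - 0.517²) = 1.1682
Δt = γΔt₀ = 1.1682 × 49 = 57.24 seconds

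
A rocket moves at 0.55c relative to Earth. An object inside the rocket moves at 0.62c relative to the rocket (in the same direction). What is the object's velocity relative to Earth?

u = (u' + v)/(1 + u'v/c²)
Numerator: 0.62 + 0.55 = 1.17
Denominator: 1 + 0.341 = 1.341
u = 1.17/1.341 = 0.8725c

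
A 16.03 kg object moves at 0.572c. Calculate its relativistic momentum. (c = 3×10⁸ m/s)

γ = 1/√(1 - 0.572²) = 1.21914
v = 0.572 × 3×10⁸ = 1.716×10⁸ m/s
p = γmv = 1.21914 × 16.03 × 1.716×10⁸ = 3.354×10⁹ kg·m/s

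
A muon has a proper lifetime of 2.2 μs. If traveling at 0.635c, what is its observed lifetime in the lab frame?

Proper lifetime τ₀ = 2.2 μs
γ = 1/√(1 - 0.635²) = 1.2945
τ = γτ₀ = 1.2945 × 2.2 μs = 2.848 μs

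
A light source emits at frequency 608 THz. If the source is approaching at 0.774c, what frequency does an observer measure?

β = v/c = 0.774
(1+β)/(1-β) = 1.774/0.226 = 7.8496
Doppler factor = √(7.8496) = 2.8017
f_obs = 608 × 2.8017 = 1703 THz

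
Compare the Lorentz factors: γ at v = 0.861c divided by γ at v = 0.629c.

γ₁ = 1/√(1 - 0.861²) = 1.966
γ₂ = 1/√(1 - 0.629²) = 1.286
γ₁/γ₂ = 1.966/1.286 = 1.529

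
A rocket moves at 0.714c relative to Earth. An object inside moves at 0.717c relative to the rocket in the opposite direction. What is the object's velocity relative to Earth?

Object's velocity in rocket frame is u' = -0.717c
u = (u' + v)/(1 + u'v/c²) = (v - 0.717)/(1 - 0.717·v/c²)
Numerator: 0.714 - 0.717 = -0.003
Denominator: 1 - 0.511938 = 0.488062
u = -0.003/0.488062 = -0.006147c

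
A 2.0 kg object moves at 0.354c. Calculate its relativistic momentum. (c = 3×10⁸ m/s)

γ = 1/√(1 - 0.354²) = 1.069
v = 0.354 × 3×10⁸ = 1.062×10⁸ m/s
p = γmv = 1.069 × 2.0 × 1.062×10⁸ = 2.271×10⁸ kg·m/s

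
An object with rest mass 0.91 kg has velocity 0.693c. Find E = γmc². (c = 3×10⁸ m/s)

γ = 1/√(1 - 0.693²) = 1.387
mc² = 0.91 × (3×10⁸)² = 8.190×10¹⁶ J
E = γmc² = 1.387 × 8.190×10¹⁶ = 1.136×10¹⁷ J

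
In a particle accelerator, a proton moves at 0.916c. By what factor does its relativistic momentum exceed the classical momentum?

p_rel = γmv, p_class = mv
Ratio = γ = 1/√(1 - 0.916²)
= 1/√(0.160944) = 2.493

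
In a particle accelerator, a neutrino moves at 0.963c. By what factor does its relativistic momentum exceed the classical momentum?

p_rel = γmv, p_class = mv
Ratio = γ = 1/√(1 - 0.963²)
= 1/√(0.072631) = 3.711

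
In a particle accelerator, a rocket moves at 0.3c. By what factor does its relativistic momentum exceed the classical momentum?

p_rel = γmv, p_class = mv
Ratio = γ = 1/√(1 - 0.3²)
= 1/√(0.91) = 1.048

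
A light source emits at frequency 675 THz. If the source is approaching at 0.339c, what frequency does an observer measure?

β = v/c = 0.339
(1+β)/(1-β) = 1.339/0.661 = 2.0257
Doppler factor = √(2.0257) = 1.4233
f_obs = 675 × 1.4233 = 960.7 THz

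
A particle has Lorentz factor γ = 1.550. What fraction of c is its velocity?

From γ = 1/√(1 - v²/c²):
1/γ² = 1/1.550² = 0.41623
v²/c² = 1 - 0.41623 = 0.58377
v/c = √(0.58377) = 0.7640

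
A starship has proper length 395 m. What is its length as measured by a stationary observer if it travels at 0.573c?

Proper length L₀ = 395 m
γ = 1/√(1 - 0.573²) = 1.2202
L = L₀/γ = 395/1.2202 = 323.7 m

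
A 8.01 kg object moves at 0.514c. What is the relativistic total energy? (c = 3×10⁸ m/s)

γ = 1/√(1 - 0.514²) = 1.1658
mc² = 8.01 × (3×10⁸)² = 7.209×10¹⁷ J
E = γmc² = 1.1658 × 7.209×10¹⁷ = 8.404×10¹⁷ J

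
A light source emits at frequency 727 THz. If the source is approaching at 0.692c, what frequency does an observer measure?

β = v/c = 0.692
(1+β)/(1-β) = 1.692/0.308 = 5.494
Doppler factor = √(5.494) = 2.344
f_obs = 727 × 2.344 = 1704 THz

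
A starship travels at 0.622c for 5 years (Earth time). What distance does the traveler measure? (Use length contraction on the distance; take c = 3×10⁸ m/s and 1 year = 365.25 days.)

Earth distance: d = v × t = 0.622c × 5 yr = 2.944×10¹⁶ m
γ = 1.277
d' = d/γ = 2.944×10¹⁶/1.277 = 2.305×10¹⁶ m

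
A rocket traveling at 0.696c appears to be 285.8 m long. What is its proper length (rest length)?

Contracted length L = 285.8 m
γ = 1/√(1 - 0.696²) = 1.3927
L₀ = γL = 1.3927 × 285.8 = 398.0 m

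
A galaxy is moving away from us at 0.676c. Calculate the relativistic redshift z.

β = 0.676
(1+β)/(1-β) = 1.676/0.324 = 5.173
√(5.173) = 2.274
z = 2.274 - 1 = 1.274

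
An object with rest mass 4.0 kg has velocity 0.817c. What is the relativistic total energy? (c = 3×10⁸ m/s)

γ = 1/√(1 - 0.817²) = 1.7342
mc² = 4.0 × (3×10⁸)² = 3.600×10¹⁷ J
E = γmc² = 1.7342 × 3.600×10¹⁷ = 6.243×10¹⁷ J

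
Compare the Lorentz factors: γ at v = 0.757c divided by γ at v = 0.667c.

γ₁ = 1/√(1 - 0.757²) = 1.530
γ₂ = 1/√(1 - 0.667²) = 1.342
γ₁/γ₂ = 1.530/1.342 = 1.140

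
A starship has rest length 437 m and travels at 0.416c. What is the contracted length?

Proper length L₀ = 437 m
γ = 1/√(1 - 0.416²) = 1.0997
L = L₀/γ = 437/1.0997 = 397.4 m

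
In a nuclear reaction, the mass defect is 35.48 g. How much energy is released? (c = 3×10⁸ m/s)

Convert mass defect: Δm = 35.48 g = 0.03548 kg
E = Δm·c² = 0.03548 × (3×10⁸)²
= 0.03548 × 9×10¹⁶ = 3.193×10¹⁵ J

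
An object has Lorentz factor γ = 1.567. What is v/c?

From γ = 1/√(1 - v²/c²):
1/γ² = 1/1.567² = 0.4073
v²/c² = 1 - 0.4073 = 0.5927
v/c = √(0.5927) = 0.7699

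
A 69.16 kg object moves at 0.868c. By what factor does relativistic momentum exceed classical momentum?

p_rel = γmv, p_class = mv
Ratio = γ = 1/√(1 - 0.868²) = 2.014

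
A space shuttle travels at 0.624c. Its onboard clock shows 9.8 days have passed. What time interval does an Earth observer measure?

Proper time Δt₀ = 9.8 days
γ = 1/√(1 - 0.624²) = 1.280
Δt = γΔt₀ = 1.280 × 9.8 = 12.54 days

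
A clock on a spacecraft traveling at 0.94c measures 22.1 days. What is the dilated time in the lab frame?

Proper time Δt₀ = 22.1 days
γ = 1/√(1 - 0.94²) = 2.931
Δt = γΔt₀ = 2.931 × 22.1 = 64.78 days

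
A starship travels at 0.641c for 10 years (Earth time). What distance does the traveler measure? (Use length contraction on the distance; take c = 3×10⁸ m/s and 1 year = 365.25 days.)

Earth distance: d = v × t = 0.641c × 10 yr = 6.069×10¹⁶ m
γ = 1.303
d' = d/γ = 6.069×10¹⁶/1.303 = 4.658×10¹⁶ m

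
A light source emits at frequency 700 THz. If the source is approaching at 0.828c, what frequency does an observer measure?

β = v/c = 0.828
(1+β)/(1-β) = 1.828/0.172 = 10.63
Doppler factor = √(10.63) = 3.260
f_obs = 700 × 3.260 = 2282 THz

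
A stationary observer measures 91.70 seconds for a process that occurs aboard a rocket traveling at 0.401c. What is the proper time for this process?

Dilated time Δt = 91.70 seconds
γ = 1/√(1 - 0.401²) = 1.09161
Δt₀ = Δt/γ = 91.70/1.09161 = 84.00 seconds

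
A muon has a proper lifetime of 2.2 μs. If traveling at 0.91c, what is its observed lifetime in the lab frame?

Proper lifetime τ₀ = 2.2 μs
γ = 1/√(1 - 0.91²) = 2.412
τ = γτ₀ = 2.412 × 2.2 μs = 5.306 μs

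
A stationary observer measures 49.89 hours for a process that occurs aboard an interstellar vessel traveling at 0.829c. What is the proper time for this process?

Dilated time Δt = 49.89 hours
γ = 1/√(1 - 0.829²) = 1.788
Δt₀ = Δt/γ = 49.89/1.788 = 27.90 hours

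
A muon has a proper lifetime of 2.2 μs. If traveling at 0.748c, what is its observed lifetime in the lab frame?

Proper lifetime τ₀ = 2.2 μs
γ = 1/√(1 - 0.748²) = 1.507
τ = γτ₀ = 1.507 × 2.2 μs = 3.315 μs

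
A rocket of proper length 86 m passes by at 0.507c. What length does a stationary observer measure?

Proper length L₀ = 86 m
γ = 1/√(1 - 0.507²) = 1.1602
L = L₀/γ = 86/1.1602 = 74.13 m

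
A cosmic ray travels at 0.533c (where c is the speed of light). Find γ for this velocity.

v/c = 0.533, so (v/c)² = 0.284089
1 - (v/c)² = 0.715911
γ = 1/√(0.715911) = 1.182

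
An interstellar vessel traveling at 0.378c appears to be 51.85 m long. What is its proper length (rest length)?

Contracted length L = 51.85 m
γ = 1/√(1 - 0.378²) = 1.08014
L₀ = γL = 1.08014 × 51.85 = 56.01 m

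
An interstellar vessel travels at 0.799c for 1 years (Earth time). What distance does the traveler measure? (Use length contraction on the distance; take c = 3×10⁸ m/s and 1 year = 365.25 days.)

Earth distance: d = v × t = 0.799c × 1 yr = 7.5644×10¹⁵ m
γ = 1.6630
d' = d/γ = 7.5644×10¹⁵/1.6630 = 4.549×10¹⁵ m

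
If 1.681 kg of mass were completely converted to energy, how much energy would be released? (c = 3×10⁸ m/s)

Using E = mc²:
c² = (3×10⁸)² = 9×10¹⁶ m²/s²
E = 1.681 × 9×10¹⁶ = 1.513×10¹⁷ J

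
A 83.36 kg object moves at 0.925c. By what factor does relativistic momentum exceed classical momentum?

p_rel = γmv, p_class = mv
Ratio = γ = 1/√(1 - 0.925²) = 2.632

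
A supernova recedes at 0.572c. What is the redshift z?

β = 0.572
(1+β)/(1-β) = 1.572/0.428 = 3.673
√(3.673) = 1.9165
z = 1.9165 - 1 = 0.9165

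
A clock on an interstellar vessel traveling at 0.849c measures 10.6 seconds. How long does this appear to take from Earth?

Proper time Δt₀ = 10.6 seconds
γ = 1/√(1 - 0.849²) = 1.8925
Δt = γΔt₀ = 1.8925 × 10.6 = 20.06 seconds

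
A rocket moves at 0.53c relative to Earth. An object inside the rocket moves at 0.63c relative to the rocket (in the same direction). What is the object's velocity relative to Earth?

u = (u' + v)/(1 + u'v/c²)
Numerator: 0.63 + 0.53 = 1.16
Denominator: 1 + 0.3339 = 1.3339
u = 1.16/1.3339 = 0.8696c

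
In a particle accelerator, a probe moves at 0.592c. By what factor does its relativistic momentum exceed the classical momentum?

p_rel = γmv, p_class = mv
Ratio = γ = 1/√(1 - 0.592²)
= 1/√(0.649536) = 1.241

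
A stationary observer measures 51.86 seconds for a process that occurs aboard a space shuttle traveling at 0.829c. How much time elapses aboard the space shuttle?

Dilated time Δt = 51.86 seconds
γ = 1/√(1 - 0.829²) = 1.788
Δt₀ = Δt/γ = 51.86/1.788 = 29.00 seconds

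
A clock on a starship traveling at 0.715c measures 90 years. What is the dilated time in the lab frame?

Proper time Δt₀ = 90 years
γ = 1/√(1 - 0.715²) = 1.430
Δt = γΔt₀ = 1.430 × 90 = 128.7 years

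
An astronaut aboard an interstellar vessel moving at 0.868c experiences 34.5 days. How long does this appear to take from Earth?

Proper time Δt₀ = 34.5 days
γ = 1/√(1 - 0.868²) = 2.014
Δt = γΔt₀ = 2.014 × 34.5 = 69.48 days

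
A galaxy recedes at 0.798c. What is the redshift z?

β = 0.798
(1+β)/(1-β) = 1.798/0.202 = 8.901
√(8.901) = 2.983
z = 2.983 - 1 = 1.983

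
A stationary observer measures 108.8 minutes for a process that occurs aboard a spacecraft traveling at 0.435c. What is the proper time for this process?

Dilated time Δt = 108.8 minutes
γ = 1/√(1 - 0.435²) = 1.1106
Δt₀ = Δt/γ = 108.8/1.1106 = 97.97 minutes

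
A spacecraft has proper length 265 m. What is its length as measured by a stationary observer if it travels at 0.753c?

Proper length L₀ = 265 m
γ = 1/√(1 - 0.753²) = 1.5197
L = L₀/γ = 265/1.5197 = 174.4 m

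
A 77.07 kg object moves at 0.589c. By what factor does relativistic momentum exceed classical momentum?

p_rel = γmv, p_class = mv
Ratio = γ = 1/√(1 - 0.589²) = 1.237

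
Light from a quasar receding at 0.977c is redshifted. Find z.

β = 0.977
(1+β)/(1-β) = 1.977/0.023 = 85.96
√(85.96) = 9.271
z = 9.271 - 1 = 8.271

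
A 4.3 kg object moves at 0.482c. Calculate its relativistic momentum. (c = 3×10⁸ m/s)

γ = 1/√(1 - 0.482²) = 1.14133
v = 0.482 × 3×10⁸ = 1.446×10⁸ m/s
p = γmv = 1.14133 × 4.3 × 1.446×10⁸ = 7.097×10⁸ kg·m/s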